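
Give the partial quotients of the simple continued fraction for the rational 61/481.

[0; 7, 1, 7, 1, 2, 2]

Run the Euclidean algorithm on 61 and 481; the successive quotients are the partial quotients a_0, a_1, ... (each step inverts the fractional part left over by the previous one):
  61 = 0*481 + 61, so a_0 = 0.
  481 = 7*61 + 54, so a_1 = 7.
  61 = 1*54 + 7, so a_2 = 1.
  54 = 7*7 + 5, so a_3 = 7.
  7 = 1*5 + 2, so a_4 = 1.
  5 = 2*2 + 1, so a_5 = 2.
  2 = 2*1 + 0, so a_6 = 2.
The remainder reaches 0 after 7 divisions, so the expansion has 7 partial quotients, read off in order.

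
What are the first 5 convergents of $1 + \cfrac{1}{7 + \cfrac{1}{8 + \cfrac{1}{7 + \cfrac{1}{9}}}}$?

1/1, 8/7, 65/57, 463/406, 4232/3711

Using the convergent recurrence p_i = a_i*p_{i-1} + p_{i-2}, q_i = a_i*q_{i-1} + q_{i-2} with p_{-2}=0, p_{-1}=1, q_{-2}=1, q_{-1}=0:
  i=0: a_0=1, p_0 = 1*1 + 0 = 1, q_0 = 1*0 + 1 = 1.
  i=1: a_1=7, p_1 = 7*1 + 1 = 8, q_1 = 7*1 + 0 = 7.
  i=2: a_2=8, p_2 = 8*8 + 1 = 65, q_2 = 8*7 + 1 = 57.
  i=3: a_3=7, p_3 = 7*65 + 8 = 463, q_3 = 7*57 + 7 = 406.
  i=4: a_4=9, p_4 = 9*463 + 65 = 4232, q_4 = 9*406 + 57 = 3711.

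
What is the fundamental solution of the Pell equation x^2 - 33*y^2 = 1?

(x, y) = (23, 4)

First expand sqrt(33) as a continued fraction. With x_i = (sqrt(33) + m_i)/d_i and (m_0, d_0) = (0, 1): a_0 = floor(sqrt(33)) = 5, since 5^2 = 25 <= 33 < 36 = 6^2.
Iterate m_{i+1} = d_i*a_i - m_i, d_{i+1} = (33 - m_{i+1}^2)/d_i, a_{i+1} = floor((a_0 + m_{i+1})/d_{i+1}):
  m_1 = 1*5 - 0 = 5, d_1 = (33 - 5^2)/1 = 8/1 = 8, a_1 = floor((5 + 5)/8) = 1.
  m_2 = 8*1 - 5 = 3, d_2 = (33 - 3^2)/8 = 24/8 = 3, a_2 = floor((5 + 3)/3) = 2.
  m_3 = 3*2 - 3 = 3, d_3 = (33 - 3^2)/3 = 24/3 = 8, a_3 = floor((5 + 3)/8) = 1.
  m_4 = 8*1 - 3 = 5, d_4 = (33 - 5^2)/8 = 8/8 = 1, a_4 = floor((5 + 5)/1) = 10.
  m_5 = 1*10 - 5 = 5, d_5 = (33 - 5^2)/1 = 8/1 = 8: (m_5, d_5) = (m_1, d_1) = (5, 8), so from here the quotients repeat a_1, ..., a_4; the period length is 4.
So sqrt(33) = [5; (1, 2, 1, 10)] with period length k = 4.
k is even, so the fundamental solution of x^2 - 33y^2 = 1 is (p_{k-1}, q_{k-1}) = (p_3, q_3); compute convergents through index 3.
Convergents (p_i = a_i*p_{i-1} + p_{i-2}, q_i = a_i*q_{i-1} + q_{i-2} with p_{-2}=0, p_{-1}=1, q_{-2}=1, q_{-1}=0):
  i=0: a_0=5, p_0 = 5*1 + 0 = 5, q_0 = 5*0 + 1 = 1.
  i=1: a_1=1, p_1 = 1*5 + 1 = 6, q_1 = 1*1 + 0 = 1.
  i=2: a_2=2, p_2 = 2*6 + 5 = 17, q_2 = 2*1 + 1 = 3.
  i=3: a_3=1, p_3 = 1*17 + 6 = 23, q_3 = 1*3 + 1 = 4.
Check: 23^2 - 33*4^2 = 529 - 528 = 1, so (x, y) = (23, 4) solves the equation, and by the theorem it is the least positive solution.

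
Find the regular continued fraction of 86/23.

Run the Euclidean algorithm on 86 and 23; the successive quotients are the partial quotients a_0, a_1, ... (each step inverts the fractional part left over by the previous one):
  86 = 3*23 + 17, so a_0 = 3.
  23 = 1*17 + 6, so a_1 = 1.
  17 = 2*6 + 5, so a_2 = 2.
  6 = 1*5 + 1, so a_3 = 1.
  5 = 5*1 + 0, so a_4 = 5.
The remainder reaches 0 after 5 divisions, so the expansion has 5 partial quotients, read off in order.

[3; 1, 2, 1, 5]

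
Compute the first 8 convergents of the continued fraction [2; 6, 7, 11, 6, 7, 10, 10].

2/1, 13/6, 93/43, 1036/479, 6309/2917, 45199/20898, 458299/211897, 4628189/2139868

Using the convergent recurrence p_i = a_i*p_{i-1} + p_{i-2}, q_i = a_i*q_{i-1} + q_{i-2} with p_{-2}=0, p_{-1}=1, q_{-2}=1, q_{-1}=0:
  i=0: a_0=2, p_0 = 2*1 + 0 = 2, q_0 = 2*0 + 1 = 1.
  i=1: a_1=6, p_1 = 6*2 + 1 = 13, q_1 = 6*1 + 0 = 6.
  i=2: a_2=7, p_2 = 7*13 + 2 = 93, q_2 = 7*6 + 1 = 43.
  i=3: a_3=11, p_3 = 11*93 + 13 = 1036, q_3 = 11*43 + 6 = 479.
  i=4: a_4=6, p_4 = 6*1036 + 93 = 6309, q_4 = 6*479 + 43 = 2917.
  i=5: a_5=7, p_5 = 7*6309 + 1036 = 45199, q_5 = 7*2917 + 479 = 20898.
  i=6: a_6=10, p_6 = 10*45199 + 6309 = 458299, q_6 = 10*20898 + 2917 = 211897.
  i=7: a_7=10, p_7 = 10*458299 + 45199 = 4628189, q_7 = 10*211897 + 20898 = 2139868.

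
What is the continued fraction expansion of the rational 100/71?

Run the Euclidean algorithm on 100 and 71; the successive quotients are the partial quotients a_0, a_1, ... (each step inverts the fractional part left over by the previous one):
  100 = 1*71 + 29, so a_0 = 1.
  71 = 2*29 + 13, so a_1 = 2.
  29 = 2*13 + 3, so a_2 = 2.
  13 = 4*3 + 1, so a_3 = 4.
  3 = 3*1 + 0, so a_4 = 3.
The remainder reaches 0 after 5 divisions, so the expansion has 5 partial quotients, read off in order.

[1; 2, 2, 4, 3]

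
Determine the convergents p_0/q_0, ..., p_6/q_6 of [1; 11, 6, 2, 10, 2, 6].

1/1, 12/11, 73/67, 158/145, 1653/1517, 3464/3179, 22437/20591

Using the convergent recurrence p_i = a_i*p_{i-1} + p_{i-2}, q_i = a_i*q_{i-1} + q_{i-2} with p_{-2}=0, p_{-1}=1, q_{-2}=1, q_{-1}=0:
  i=0: a_0=1, p_0 = 1*1 + 0 = 1, q_0 = 1*0 + 1 = 1.
  i=1: a_1=11, p_1 = 11*1 + 1 = 12, q_1 = 11*1 + 0 = 11.
  i=2: a_2=6, p_2 = 6*12 + 1 = 73, q_2 = 6*11 + 1 = 67.
  i=3: a_3=2, p_3 = 2*73 + 12 = 158, q_3 = 2*67 + 11 = 145.
  i=4: a_4=10, p_4 = 10*158 + 73 = 1653, q_4 = 10*145 + 67 = 1517.
  i=5: a_5=2, p_5 = 2*1653 + 158 = 3464, q_5 = 2*1517 + 145 = 3179.
  i=6: a_6=6, p_6 = 6*3464 + 1653 = 22437, q_6 = 6*3179 + 1517 = 20591.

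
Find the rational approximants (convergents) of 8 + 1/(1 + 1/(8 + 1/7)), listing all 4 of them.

Using the convergent recurrence p_i = a_i*p_{i-1} + p_{i-2}, q_i = a_i*q_{i-1} + q_{i-2} with p_{-2}=0, p_{-1}=1, q_{-2}=1, q_{-1}=0:
  i=0: a_0=8, p_0 = 8*1 + 0 = 8, q_0 = 8*0 + 1 = 1.
  i=1: a_1=1, p_1 = 1*8 + 1 = 9, q_1 = 1*1 + 0 = 1.
  i=2: a_2=8, p_2 = 8*9 + 8 = 80, q_2 = 8*1 + 1 = 9.
  i=3: a_3=7, p_3 = 7*80 + 9 = 569, q_3 = 7*9 + 1 = 64.

8/1, 9/1, 80/9, 569/64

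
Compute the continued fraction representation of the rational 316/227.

[1; 2, 1, 1, 4, 2, 4]

Run the Euclidean algorithm on 316 and 227; the successive quotients are the partial quotients a_0, a_1, ... (each step inverts the fractional part left over by the previous one):
  316 = 1*227 + 89, so a_0 = 1.
  227 = 2*89 + 49, so a_1 = 2.
  89 = 1*49 + 40, so a_2 = 1.
  49 = 1*40 + 9, so a_3 = 1.
  40 = 4*9 + 4, so a_4 = 4.
  9 = 2*4 + 1, so a_5 = 2.
  4 = 4*1 + 0, so a_6 = 4.
The remainder reaches 0 after 7 divisions, so the expansion has 7 partial quotients, read off in order.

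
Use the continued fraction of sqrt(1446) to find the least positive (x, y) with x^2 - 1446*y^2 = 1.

First expand sqrt(1446) as a continued fraction. With x_i = (sqrt(1446) + m_i)/d_i and (m_0, d_0) = (0, 1): a_0 = floor(sqrt(1446)) = 38, since 38^2 = 1444 <= 1446 < 1521 = 39^2.
Iterate m_{i+1} = d_i*a_i - m_i, d_{i+1} = (1446 - m_{i+1}^2)/d_i, a_{i+1} = floor((a_0 + m_{i+1})/d_{i+1}):
  m_1 = 1*38 - 0 = 38, d_1 = (1446 - 38^2)/1 = 2/1 = 2, a_1 = floor((38 + 38)/2) = 38.
  m_2 = 2*38 - 38 = 38, d_2 = (1446 - 38^2)/2 = 2/2 = 1, a_2 = floor((38 + 38)/1) = 76.
  m_3 = 1*76 - 38 = 38, d_3 = (1446 - 38^2)/1 = 2/1 = 2: (m_3, d_3) = (m_1, d_1) = (38, 2), so from here the quotients repeat a_1, a_2; the period length is 2.
So sqrt(1446) = [38; (38, 76)] with period length k = 2.
k is even, so the fundamental solution of x^2 - 1446y^2 = 1 is (p_{k-1}, q_{k-1}) = (p_1, q_1); compute convergents through index 1.
Convergents (p_i = a_i*p_{i-1} + p_{i-2}, q_i = a_i*q_{i-1} + q_{i-2} with p_{-2}=0, p_{-1}=1, q_{-2}=1, q_{-1}=0):
  i=0: a_0=38, p_0 = 38*1 + 0 = 38, q_0 = 38*0 + 1 = 1.
  i=1: a_1=38, p_1 = 38*38 + 1 = 1445, q_1 = 38*1 + 0 = 38.
Check: 1445^2 - 1446*38^2 = 2088025 - 2088024 = 1, so (x, y) = (1445, 38) solves the equation, and by the theorem it is the least positive solution.

(x, y) = (1445, 38)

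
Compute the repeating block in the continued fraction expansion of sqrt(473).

[21; (1, 2, 1, 42)]

Write x_i = (sqrt(473) + m_i)/d_i with (m_0, d_0) = (0, 1). a_0 = floor(sqrt(473)) = 21, since 21^2 = 441 <= 473 < 484 = 22^2.
Iterate m_{i+1} = d_i*a_i - m_i, d_{i+1} = (473 - m_{i+1}^2)/d_i, a_{i+1} = floor((a_0 + m_{i+1})/d_{i+1}):
  m_1 = 1*21 - 0 = 21, d_1 = (473 - 21^2)/1 = 32/1 = 32, a_1 = floor((21 + 21)/32) = 1.
  m_2 = 32*1 - 21 = 11, d_2 = (473 - 11^2)/32 = 352/32 = 11, a_2 = floor((21 + 11)/11) = 2.
  m_3 = 11*2 - 11 = 11, d_3 = (473 - 11^2)/11 = 352/11 = 32, a_3 = floor((21 + 11)/32) = 1.
  m_4 = 32*1 - 11 = 21, d_4 = (473 - 21^2)/32 = 32/32 = 1, a_4 = floor((21 + 21)/1) = 42.
  m_5 = 1*42 - 21 = 21, d_5 = (473 - 21^2)/1 = 32/1 = 32: (m_5, d_5) = (m_1, d_1) = (21, 32), so from here the quotients repeat a_1, ..., a_4; the period length is 4.
Hence the expansion of sqrt(473) is a_0 = 21 followed by the repeating block 1, 2, 1, 42 (period 4).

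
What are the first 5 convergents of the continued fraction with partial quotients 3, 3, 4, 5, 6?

3/1, 10/3, 43/13, 225/68, 1393/421

Using the convergent recurrence p_i = a_i*p_{i-1} + p_{i-2}, q_i = a_i*q_{i-1} + q_{i-2} with p_{-2}=0, p_{-1}=1, q_{-2}=1, q_{-1}=0:
  i=0: a_0=3, p_0 = 3*1 + 0 = 3, q_0 = 3*0 + 1 = 1.
  i=1: a_1=3, p_1 = 3*3 + 1 = 10, q_1 = 3*1 + 0 = 3.
  i=2: a_2=4, p_2 = 4*10 + 3 = 43, q_2 = 4*3 + 1 = 13.
  i=3: a_3=5, p_3 = 5*43 + 10 = 225, q_3 = 5*13 + 3 = 68.
  i=4: a_4=6, p_4 = 6*225 + 43 = 1393, q_4 = 6*68 + 13 = 421.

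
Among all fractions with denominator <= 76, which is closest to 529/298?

Expand x = 529/298 as a continued fraction with the Euclidean algorithm:
  529 = 1*298 + 231, so a_0 = 1.
  298 = 1*231 + 67, so a_1 = 1.
  231 = 3*67 + 30, so a_2 = 3.
  67 = 2*30 + 7, so a_3 = 2.
  30 = 4*7 + 2, so a_4 = 4.
  7 = 3*2 + 1, so a_5 = 3.
  2 = 2*1 + 0, so a_6 = 2.
so x = [1; 1, 3, 2, 4, 3, 2].
Convergents (p_i = a_i*p_{i-1} + p_{i-2}, q_i = a_i*q_{i-1} + q_{i-2} with p_{-2}=0, p_{-1}=1, q_{-2}=1, q_{-1}=0), until the denominator exceeds 76:
  i=0: a_0=1, p_0 = 1*1 + 0 = 1, q_0 = 1*0 + 1 = 1.
  i=1: a_1=1, p_1 = 1*1 + 1 = 2, q_1 = 1*1 + 0 = 1.
  i=2: a_2=3, p_2 = 3*2 + 1 = 7, q_2 = 3*1 + 1 = 4.
  i=3: a_3=2, p_3 = 2*7 + 2 = 16, q_3 = 2*4 + 1 = 9.
  i=4: a_4=4, p_4 = 4*16 + 7 = 71, q_4 = 4*9 + 4 = 40.
  i=5: a_5=3, p_5 = 3*71 + 16 = 229, q_5 = 3*40 + 9 = 129.
q_5 = 129 > 76, so the last convergent with denominator <= 76 is p_4/q_4 = 71/40.
The closest fraction with denominator <= 76 is either p_4/q_4 or the intermediate fraction (k*p_4 + p_3)/(k*q_4 + q_3) with the largest k >= 1 whose denominator stays <= 76; these approach x as k grows, and every other convergent or intermediate fraction in range is farther away.
Largest k: floor((76 - q_3)/q_4) = floor((76 - 9)/40) = 1.
That gives (1*71 + 16)/(1*40 + 9) = 87/49.
Compare the errors: |x - 71/40| = |529*40 - 71*298|/(298*40) = 2/11920, and |x - 87/49| = |529*49 - 87*298|/(298*49) = 5/14602.
Cross-multiplying, 2*14602 = 29204 < 59600 = 5*11920, so 2/11920 is smaller: the convergent 71/40 is closer to x than 87/49.

71/40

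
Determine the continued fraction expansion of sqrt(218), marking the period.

Write x_i = (sqrt(218) + m_i)/d_i with (m_0, d_0) = (0, 1). a_0 = floor(sqrt(218)) = 14, since 14^2 = 196 <= 218 < 225 = 15^2.
Iterate m_{i+1} = d_i*a_i - m_i, d_{i+1} = (218 - m_{i+1}^2)/d_i, a_{i+1} = floor((a_0 + m_{i+1})/d_{i+1}):
  m_1 = 1*14 - 0 = 14, d_1 = (218 - 14^2)/1 = 22/1 = 22, a_1 = floor((14 + 14)/22) = 1.
  m_2 = 22*1 - 14 = 8, d_2 = (218 - 8^2)/22 = 154/22 = 7, a_2 = floor((14 + 8)/7) = 3.
  m_3 = 7*3 - 8 = 13, d_3 = (218 - 13^2)/7 = 49/7 = 7, a_3 = floor((14 + 13)/7) = 3.
  m_4 = 7*3 - 13 = 8, d_4 = (218 - 8^2)/7 = 154/7 = 22, a_4 = floor((14 + 8)/22) = 1.
  m_5 = 22*1 - 8 = 14, d_5 = (218 - 14^2)/22 = 22/22 = 1, a_5 = floor((14 + 14)/1) = 28.
  m_6 = 1*28 - 14 = 14, d_6 = (218 - 14^2)/1 = 22/1 = 22: (m_6, d_6) = (m_1, d_1) = (14, 22), so from here the quotients repeat a_1, ..., a_5; the period length is 5.
Hence the expansion of sqrt(218) is a_0 = 14 followed by the repeating block 1, 3, 3, 1, 28 (period 5).

[14; (1, 3, 3, 1, 28)]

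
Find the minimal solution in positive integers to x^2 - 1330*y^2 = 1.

(x, y) = (1246589, 34182)

First expand sqrt(1330) as a continued fraction. With x_i = (sqrt(1330) + m_i)/d_i and (m_0, d_0) = (0, 1): a_0 = floor(sqrt(1330)) = 36, since 36^2 = 1296 <= 1330 < 1369 = 37^2.
Iterate m_{i+1} = d_i*a_i - m_i, d_{i+1} = (1330 - m_{i+1}^2)/d_i, a_{i+1} = floor((a_0 + m_{i+1})/d_{i+1}):
  m_1 = 1*36 - 0 = 36, d_1 = (1330 - 36^2)/1 = 34/1 = 34, a_1 = floor((36 + 36)/34) = 2.
  m_2 = 34*2 - 36 = 32, d_2 = (1330 - 32^2)/34 = 306/34 = 9, a_2 = floor((36 + 32)/9) = 7.
  m_3 = 9*7 - 32 = 31, d_3 = (1330 - 31^2)/9 = 369/9 = 41, a_3 = floor((36 + 31)/41) = 1.
  m_4 = 41*1 - 31 = 10, d_4 = (1330 - 10^2)/41 = 1230/41 = 30, a_4 = floor((36 + 10)/30) = 1.
  m_5 = 30*1 - 10 = 20, d_5 = (1330 - 20^2)/30 = 930/30 = 31, a_5 = floor((36 + 20)/31) = 1.
  m_6 = 31*1 - 20 = 11, d_6 = (1330 - 11^2)/31 = 1209/31 = 39, a_6 = floor((36 + 11)/39) = 1.
  m_7 = 39*1 - 11 = 28, d_7 = (1330 - 28^2)/39 = 546/39 = 14, a_7 = floor((36 + 28)/14) = 4.
  m_8 = 14*4 - 28 = 28, d_8 = (1330 - 28^2)/14 = 546/14 = 39, a_8 = floor((36 + 28)/39) = 1.
  m_9 = 39*1 - 28 = 11, d_9 = (1330 - 11^2)/39 = 1209/39 = 31, a_9 = floor((36 + 11)/31) = 1.
  m_10 = 31*1 - 11 = 20, d_10 = (1330 - 20^2)/31 = 930/31 = 30, a_10 = floor((36 + 20)/30) = 1.
  m_11 = 30*1 - 20 = 10, d_11 = (1330 - 10^2)/30 = 1230/30 = 41, a_11 = floor((36 + 10)/41) = 1.
  m_12 = 41*1 - 10 = 31, d_12 = (1330 - 31^2)/41 = 369/41 = 9, a_12 = floor((36 + 31)/9) = 7.
  m_13 = 9*7 - 31 = 32, d_13 = (1330 - 32^2)/9 = 306/9 = 34, a_13 = floor((36 + 32)/34) = 2.
  m_14 = 34*2 - 32 = 36, d_14 = (1330 - 36^2)/34 = 34/34 = 1, a_14 = floor((36 + 36)/1) = 72.
  m_15 = 1*72 - 36 = 36, d_15 = (1330 - 36^2)/1 = 34/1 = 34: (m_15, d_15) = (m_1, d_1) = (36, 34), so from here the quotients repeat a_1, ..., a_14; the period length is 14.
So sqrt(1330) = [36; (2, 7, 1, 1, 1, 1, 4, 1, 1, 1, 1, 7, 2, 72)] with period length k = 14.
k is even, so the fundamental solution of x^2 - 1330y^2 = 1 is (p_{k-1}, q_{k-1}) = (p_13, q_13); compute convergents through index 13.
Convergents (p_i = a_i*p_{i-1} + p_{i-2}, q_i = a_i*q_{i-1} + q_{i-2} with p_{-2}=0, p_{-1}=1, q_{-2}=1, q_{-1}=0):
  i=0: a_0=36, p_0 = 36*1 + 0 = 36, q_0 = 36*0 + 1 = 1.
  i=1: a_1=2, p_1 = 2*36 + 1 = 73, q_1 = 2*1 + 0 = 2.
  i=2: a_2=7, p_2 = 7*73 + 36 = 547, q_2 = 7*2 + 1 = 15.
  i=3: a_3=1, p_3 = 1*547 + 73 = 620, q_3 = 1*15 + 2 = 17.
  i=4: a_4=1, p_4 = 1*620 + 547 = 1167, q_4 = 1*17 + 15 = 32.
  i=5: a_5=1, p_5 = 1*1167 + 620 = 1787, q_5 = 1*32 + 17 = 49.
  i=6: a_6=1, p_6 = 1*1787 + 1167 = 2954, q_6 = 1*49 + 32 = 81.
  i=7: a_7=4, p_7 = 4*2954 + 1787 = 13603, q_7 = 4*81 + 49 = 373.
  i=8: a_8=1, p_8 = 1*13603 + 2954 = 16557, q_8 = 1*373 + 81 = 454.
  i=9: a_9=1, p_9 = 1*16557 + 13603 = 30160, q_9 = 1*454 + 373 = 827.
  i=10: a_10=1, p_10 = 1*30160 + 16557 = 46717, q_10 = 1*827 + 454 = 1281.
  i=11: a_11=1, p_11 = 1*46717 + 30160 = 76877, q_11 = 1*1281 + 827 = 2108.
  i=12: a_12=7, p_12 = 7*76877 + 46717 = 584856, q_12 = 7*2108 + 1281 = 16037.
  i=13: a_13=2, p_13 = 2*584856 + 76877 = 1246589, q_13 = 2*16037 + 2108 = 34182.
Check: 1246589^2 - 1330*34182^2 = 1553984134921 - 1553984134920 = 1, so (x, y) = (1246589, 34182) solves the equation, and by the theorem it is the least positive solution.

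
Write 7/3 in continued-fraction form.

Run the Euclidean algorithm on 7 and 3; the successive quotients are the partial quotients a_0, a_1, ... (each step inverts the fractional part left over by the previous one):
  7 = 2*3 + 1, so a_0 = 2.
  3 = 3*1 + 0, so a_1 = 3.
The remainder reaches 0 after 2 divisions, so the expansion has 2 partial quotients, read off in order.

[2; 3]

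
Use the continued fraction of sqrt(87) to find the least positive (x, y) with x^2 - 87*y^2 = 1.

First expand sqrt(87) as a continued fraction. With x_i = (sqrt(87) + m_i)/d_i and (m_0, d_0) = (0, 1): a_0 = floor(sqrt(87)) = 9, since 9^2 = 81 <= 87 < 100 = 10^2.
Iterate m_{i+1} = d_i*a_i - m_i, d_{i+1} = (87 - m_{i+1}^2)/d_i, a_{i+1} = floor((a_0 + m_{i+1})/d_{i+1}):
  m_1 = 1*9 - 0 = 9, d_1 = (87 - 9^2)/1 = 6/1 = 6, a_1 = floor((9 + 9)/6) = 3.
  m_2 = 6*3 - 9 = 9, d_2 = (87 - 9^2)/6 = 6/6 = 1, a_2 = floor((9 + 9)/1) = 18.
  m_3 = 1*18 - 9 = 9, d_3 = (87 - 9^2)/1 = 6/1 = 6: (m_3, d_3) = (m_1, d_1) = (9, 6), so from here the quotients repeat a_1, a_2; the period length is 2.
So sqrt(87) = [9; (3, 18)] with period length k = 2.
k is even, so the fundamental solution of x^2 - 87y^2 = 1 is (p_{k-1}, q_{k-1}) = (p_1, q_1); compute convergents through index 1.
Convergents (p_i = a_i*p_{i-1} + p_{i-2}, q_i = a_i*q_{i-1} + q_{i-2} with p_{-2}=0, p_{-1}=1, q_{-2}=1, q_{-1}=0):
  i=0: a_0=9, p_0 = 9*1 + 0 = 9, q_0 = 9*0 + 1 = 1.
  i=1: a_1=3, p_1 = 3*9 + 1 = 28, q_1 = 3*1 + 0 = 3.
Check: 28^2 - 87*3^2 = 784 - 783 = 1, so (x, y) = (28, 3) solves the equation, and by the theorem it is the least positive solution.

(x, y) = (28, 3)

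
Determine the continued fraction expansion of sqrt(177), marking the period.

[13; (3, 3, 2, 8, 2, 3, 3, 26)]

Write x_i = (sqrt(177) + m_i)/d_i with (m_0, d_0) = (0, 1). a_0 = floor(sqrt(177)) = 13, since 13^2 = 169 <= 177 < 196 = 14^2.
Iterate m_{i+1} = d_i*a_i - m_i, d_{i+1} = (177 - m_{i+1}^2)/d_i, a_{i+1} = floor((a_0 + m_{i+1})/d_{i+1}):
  m_1 = 1*13 - 0 = 13, d_1 = (177 - 13^2)/1 = 8/1 = 8, a_1 = floor((13 + 13)/8) = 3.
  m_2 = 8*3 - 13 = 11, d_2 = (177 - 11^2)/8 = 56/8 = 7, a_2 = floor((13 + 11)/7) = 3.
  m_3 = 7*3 - 11 = 10, d_3 = (177 - 10^2)/7 = 77/7 = 11, a_3 = floor((13 + 10)/11) = 2.
  m_4 = 11*2 - 10 = 12, d_4 = (177 - 12^2)/11 = 33/11 = 3, a_4 = floor((13 + 12)/3) = 8.
  m_5 = 3*8 - 12 = 12, d_5 = (177 - 12^2)/3 = 33/3 = 11, a_5 = floor((13 + 12)/11) = 2.
  m_6 = 11*2 - 12 = 10, d_6 = (177 - 10^2)/11 = 77/11 = 7, a_6 = floor((13 + 10)/7) = 3.
  m_7 = 7*3 - 10 = 11, d_7 = (177 - 11^2)/7 = 56/7 = 8, a_7 = floor((13 + 11)/8) = 3.
  m_8 = 8*3 - 11 = 13, d_8 = (177 - 13^2)/8 = 8/8 = 1, a_8 = floor((13 + 13)/1) = 26.
  m_9 = 1*26 - 13 = 13, d_9 = (177 - 13^2)/1 = 8/1 = 8: (m_9, d_9) = (m_1, d_1) = (13, 8), so from here the quotients repeat a_1, ..., a_8; the period length is 8.
Hence the expansion of sqrt(177) is a_0 = 13 followed by the repeating block 3, 3, 2, 8, 2, 3, 3, 26 (period 8).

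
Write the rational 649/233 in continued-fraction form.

[2; 1, 3, 1, 1, 1, 16]

Run the Euclidean algorithm on 649 and 233; the successive quotients are the partial quotients a_0, a_1, ... (each step inverts the fractional part left over by the previous one):
  649 = 2*233 + 183, so a_0 = 2.
  233 = 1*183 + 50, so a_1 = 1.
  183 = 3*50 + 33, so a_2 = 3.
  50 = 1*33 + 17, so a_3 = 1.
  33 = 1*17 + 16, so a_4 = 1.
  17 = 1*16 + 1, so a_5 = 1.
  16 = 16*1 + 0, so a_6 = 16.
The remainder reaches 0 after 7 divisions, so the expansion has 7 partial quotients, read off in order.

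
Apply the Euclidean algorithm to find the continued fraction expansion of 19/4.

[4; 1, 3]

Run the Euclidean algorithm on 19 and 4; the successive quotients are the partial quotients a_0, a_1, ... (each step inverts the fractional part left over by the previous one):
  19 = 4*4 + 3, so a_0 = 4.
  4 = 1*3 + 1, so a_1 = 1.
  3 = 3*1 + 0, so a_2 = 3.
The remainder reaches 0 after 3 divisions, so the expansion has 3 partial quotients, read off in order.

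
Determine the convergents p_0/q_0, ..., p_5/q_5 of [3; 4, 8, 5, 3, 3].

3/1, 13/4, 107/33, 548/169, 1751/540, 5801/1789

Using the convergent recurrence p_i = a_i*p_{i-1} + p_{i-2}, q_i = a_i*q_{i-1} + q_{i-2} with p_{-2}=0, p_{-1}=1, q_{-2}=1, q_{-1}=0:
  i=0: a_0=3, p_0 = 3*1 + 0 = 3, q_0 = 3*0 + 1 = 1.
  i=1: a_1=4, p_1 = 4*3 + 1 = 13, q_1 = 4*1 + 0 = 4.
  i=2: a_2=8, p_2 = 8*13 + 3 = 107, q_2 = 8*4 + 1 = 33.
  i=3: a_3=5, p_3 = 5*107 + 13 = 548, q_3 = 5*33 + 4 = 169.
  i=4: a_4=3, p_4 = 3*548 + 107 = 1751, q_4 = 3*169 + 33 = 540.
  i=5: a_5=3, p_5 = 3*1751 + 548 = 5801, q_5 = 3*540 + 169 = 1789.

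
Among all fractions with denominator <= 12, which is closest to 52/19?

Expand x = 52/19 as a continued fraction with the Euclidean algorithm:
  52 = 2*19 + 14, so a_0 = 2.
  19 = 1*14 + 5, so a_1 = 1.
  14 = 2*5 + 4, so a_2 = 2.
  5 = 1*4 + 1, so a_3 = 1.
  4 = 4*1 + 0, so a_4 = 4.
so x = [2; 1, 2, 1, 4].
Convergents (p_i = a_i*p_{i-1} + p_{i-2}, q_i = a_i*q_{i-1} + q_{i-2} with p_{-2}=0, p_{-1}=1, q_{-2}=1, q_{-1}=0), until the denominator exceeds 12:
  i=0: a_0=2, p_0 = 2*1 + 0 = 2, q_0 = 2*0 + 1 = 1.
  i=1: a_1=1, p_1 = 1*2 + 1 = 3, q_1 = 1*1 + 0 = 1.
  i=2: a_2=2, p_2 = 2*3 + 2 = 8, q_2 = 2*1 + 1 = 3.
  i=3: a_3=1, p_3 = 1*8 + 3 = 11, q_3 = 1*3 + 1 = 4.
  i=4: a_4=4, p_4 = 4*11 + 8 = 52, q_4 = 4*4 + 3 = 19.
q_4 = 19 > 12, so the last convergent with denominator <= 12 is p_3/q_3 = 11/4.
The closest fraction with denominator <= 12 is either p_3/q_3 or the intermediate fraction (k*p_3 + p_2)/(k*q_3 + q_2) with the largest k >= 1 whose denominator stays <= 12; these approach x as k grows, and every other convergent or intermediate fraction in range is farther away.
Largest k: floor((12 - q_2)/q_3) = floor((12 - 3)/4) = 2.
That gives (2*11 + 8)/(2*4 + 3) = 30/11.
Compare the errors: |x - 11/4| = |52*4 - 11*19|/(19*4) = 1/76, and |x - 30/11| = |52*11 - 30*19|/(19*11) = 2/209.
Cross-multiplying, 2*76 = 152 < 209 = 1*209, so 2/209 is smaller: the intermediate fraction 30/11 is closer to x than 11/4.

30/11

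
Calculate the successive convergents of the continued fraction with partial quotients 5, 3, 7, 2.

5/1, 16/3, 117/22, 250/47

Using the convergent recurrence p_i = a_i*p_{i-1} + p_{i-2}, q_i = a_i*q_{i-1} + q_{i-2} with p_{-2}=0, p_{-1}=1, q_{-2}=1, q_{-1}=0:
  i=0: a_0=5, p_0 = 5*1 + 0 = 5, q_0 = 5*0 + 1 = 1.
  i=1: a_1=3, p_1 = 3*5 + 1 = 16, q_1 = 3*1 + 0 = 3.
  i=2: a_2=7, p_2 = 7*16 + 5 = 117, q_2 = 7*3 + 1 = 22.
  i=3: a_3=2, p_3 = 2*117 + 16 = 250, q_3 = 2*22 + 3 = 47.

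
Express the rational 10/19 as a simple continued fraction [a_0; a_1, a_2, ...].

Run the Euclidean algorithm on 10 and 19; the successive quotients are the partial quotients a_0, a_1, ... (each step inverts the fractional part left over by the previous one):
  10 = 0*19 + 10, so a_0 = 0.
  19 = 1*10 + 9, so a_1 = 1.
  10 = 1*9 + 1, so a_2 = 1.
  9 = 9*1 + 0, so a_3 = 9.
The remainder reaches 0 after 4 divisions, so the expansion has 4 partial quotients, read off in order.

[0; 1, 1, 9]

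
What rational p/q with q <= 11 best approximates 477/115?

29/7

Expand x = 477/115 as a continued fraction with the Euclidean algorithm:
  477 = 4*115 + 17, so a_0 = 4.
  115 = 6*17 + 13, so a_1 = 6.
  17 = 1*13 + 4, so a_2 = 1.
  13 = 3*4 + 1, so a_3 = 3.
  4 = 4*1 + 0, so a_4 = 4.
so x = [4; 6, 1, 3, 4].
Convergents (p_i = a_i*p_{i-1} + p_{i-2}, q_i = a_i*q_{i-1} + q_{i-2} with p_{-2}=0, p_{-1}=1, q_{-2}=1, q_{-1}=0), until the denominator exceeds 11:
  i=0: a_0=4, p_0 = 4*1 + 0 = 4, q_0 = 4*0 + 1 = 1.
  i=1: a_1=6, p_1 = 6*4 + 1 = 25, q_1 = 6*1 + 0 = 6.
  i=2: a_2=1, p_2 = 1*25 + 4 = 29, q_2 = 1*6 + 1 = 7.
  i=3: a_3=3, p_3 = 3*29 + 25 = 112, q_3 = 3*7 + 6 = 27.
q_3 = 27 > 11, so the last convergent with denominator <= 11 is p_2/q_2 = 29/7.
The closest fraction with denominator <= 11 is either p_2/q_2 or the intermediate fraction (k*p_2 + p_1)/(k*q_2 + q_1) with the largest k >= 1 whose denominator stays <= 11; these approach x as k grows, and every other convergent or intermediate fraction in range is farther away.
Largest k: floor((11 - q_1)/q_2) = floor((11 - 6)/7) = 0.
Since k = 0, no intermediate fraction beyond p_2/q_2 has denominator <= 11, so the convergent 29/7 is the closest (its error is |477*7 - 29*115|/(115*7) = 4/805).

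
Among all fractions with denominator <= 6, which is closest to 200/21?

Expand x = 200/21 as a continued fraction with the Euclidean algorithm:
  200 = 9*21 + 11, so a_0 = 9.
  21 = 1*11 + 10, so a_1 = 1.
  11 = 1*10 + 1, so a_2 = 1.
  10 = 10*1 + 0, so a_3 = 10.
so x = [9; 1, 1, 10].
Convergents (p_i = a_i*p_{i-1} + p_{i-2}, q_i = a_i*q_{i-1} + q_{i-2} with p_{-2}=0, p_{-1}=1, q_{-2}=1, q_{-1}=0), until the denominator exceeds 6:
  i=0: a_0=9, p_0 = 9*1 + 0 = 9, q_0 = 9*0 + 1 = 1.
  i=1: a_1=1, p_1 = 1*9 + 1 = 10, q_1 = 1*1 + 0 = 1.
  i=2: a_2=1, p_2 = 1*10 + 9 = 19, q_2 = 1*1 + 1 = 2.
  i=3: a_3=10, p_3 = 10*19 + 10 = 200, q_3 = 10*2 + 1 = 21.
q_3 = 21 > 6, so the last convergent with denominator <= 6 is p_2/q_2 = 19/2.
The closest fraction with denominator <= 6 is either p_2/q_2 or the intermediate fraction (k*p_2 + p_1)/(k*q_2 + q_1) with the largest k >= 1 whose denominator stays <= 6; these approach x as k grows, and every other convergent or intermediate fraction in range is farther away.
Largest k: floor((6 - q_1)/q_2) = floor((6 - 1)/2) = 2.
That gives (2*19 + 10)/(2*2 + 1) = 48/5.
Compare the errors: |x - 19/2| = |200*2 - 19*21|/(21*2) = 1/42, and |x - 48/5| = |200*5 - 48*21|/(21*5) = 8/105.
Cross-multiplying, 1*105 = 105 < 336 = 8*42, so 1/42 is smaller: the convergent 19/2 is closer to x than 48/5.

19/2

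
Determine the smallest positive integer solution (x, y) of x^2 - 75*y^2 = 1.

First expand sqrt(75) as a continued fraction. With x_i = (sqrt(75) + m_i)/d_i and (m_0, d_0) = (0, 1): a_0 = floor(sqrt(75)) = 8, since 8^2 = 64 <= 75 < 81 = 9^2.
Iterate m_{i+1} = d_i*a_i - m_i, d_{i+1} = (75 - m_{i+1}^2)/d_i, a_{i+1} = floor((a_0 + m_{i+1})/d_{i+1}):
  m_1 = 1*8 - 0 = 8, d_1 = (75 - 8^2)/1 = 11/1 = 11, a_1 = floor((8 + 8)/11) = 1.
  m_2 = 11*1 - 8 = 3, d_2 = (75 - 3^2)/11 = 66/11 = 6, a_2 = floor((8 + 3)/6) = 1.
  m_3 = 6*1 - 3 = 3, d_3 = (75 - 3^2)/6 = 66/6 = 11, a_3 = floor((8 + 3)/11) = 1.
  m_4 = 11*1 - 3 = 8, d_4 = (75 - 8^2)/11 = 11/11 = 1, a_4 = floor((8 + 8)/1) = 16.
  m_5 = 1*16 - 8 = 8, d_5 = (75 - 8^2)/1 = 11/1 = 11: (m_5, d_5) = (m_1, d_1) = (8, 11), so from here the quotients repeat a_1, ..., a_4; the period length is 4.
So sqrt(75) = [8; (1, 1, 1, 16)] with period length k = 4.
k is even, so the fundamental solution of x^2 - 75y^2 = 1 is (p_{k-1}, q_{k-1}) = (p_3, q_3); compute convergents through index 3.
Convergents (p_i = a_i*p_{i-1} + p_{i-2}, q_i = a_i*q_{i-1} + q_{i-2} with p_{-2}=0, p_{-1}=1, q_{-2}=1, q_{-1}=0):
  i=0: a_0=8, p_0 = 8*1 + 0 = 8, q_0 = 8*0 + 1 = 1.
  i=1: a_1=1, p_1 = 1*8 + 1 = 9, q_1 = 1*1 + 0 = 1.
  i=2: a_2=1, p_2 = 1*9 + 8 = 17, q_2 = 1*1 + 1 = 2.
  i=3: a_3=1, p_3 = 1*17 + 9 = 26, q_3 = 1*2 + 1 = 3.
Check: 26^2 - 75*3^2 = 676 - 675 = 1, so (x, y) = (26, 3) solves the equation, and by the theorem it is the least positive solution.

(x, y) = (26, 3)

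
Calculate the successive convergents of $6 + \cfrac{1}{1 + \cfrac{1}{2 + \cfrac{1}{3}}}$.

Using the convergent recurrence p_i = a_i*p_{i-1} + p_{i-2}, q_i = a_i*q_{i-1} + q_{i-2} with p_{-2}=0, p_{-1}=1, q_{-2}=1, q_{-1}=0:
  i=0: a_0=6, p_0 = 6*1 + 0 = 6, q_0 = 6*0 + 1 = 1.
  i=1: a_1=1, p_1 = 1*6 + 1 = 7, q_1 = 1*1 + 0 = 1.
  i=2: a_2=2, p_2 = 2*7 + 6 = 20, q_2 = 2*1 + 1 = 3.
  i=3: a_3=3, p_3 = 3*20 + 7 = 67, q_3 = 3*3 + 1 = 10.

6/1, 7/1, 20/3, 67/10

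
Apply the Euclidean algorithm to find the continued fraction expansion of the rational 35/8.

Run the Euclidean algorithm on 35 and 8; the successive quotients are the partial quotients a_0, a_1, ... (each step inverts the fractional part left over by the previous one):
  35 = 4*8 + 3, so a_0 = 4.
  8 = 2*3 + 2, so a_1 = 2.
  3 = 1*2 + 1, so a_2 = 1.
  2 = 2*1 + 0, so a_3 = 2.
The remainder reaches 0 after 4 divisions, so the expansion has 4 partial quotients, read off in order.

[4; 2, 1, 2]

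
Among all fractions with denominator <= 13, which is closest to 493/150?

Expand x = 493/150 as a continued fraction with the Euclidean algorithm:
  493 = 3*150 + 43, so a_0 = 3.
  150 = 3*43 + 21, so a_1 = 3.
  43 = 2*21 + 1, so a_2 = 2.
  21 = 21*1 + 0, so a_3 = 21.
so x = [3; 3, 2, 21].
Convergents (p_i = a_i*p_{i-1} + p_{i-2}, q_i = a_i*q_{i-1} + q_{i-2} with p_{-2}=0, p_{-1}=1, q_{-2}=1, q_{-1}=0), until the denominator exceeds 13:
  i=0: a_0=3, p_0 = 3*1 + 0 = 3, q_0 = 3*0 + 1 = 1.
  i=1: a_1=3, p_1 = 3*3 + 1 = 10, q_1 = 3*1 + 0 = 3.
  i=2: a_2=2, p_2 = 2*10 + 3 = 23, q_2 = 2*3 + 1 = 7.
  i=3: a_3=21, p_3 = 21*23 + 10 = 493, q_3 = 21*7 + 3 = 150.
q_3 = 150 > 13, so the last convergent with denominator <= 13 is p_2/q_2 = 23/7.
The closest fraction with denominator <= 13 is either p_2/q_2 or the intermediate fraction (k*p_2 + p_1)/(k*q_2 + q_1) with the largest k >= 1 whose denominator stays <= 13; these approach x as k grows, and every other convergent or intermediate fraction in range is farther away.
Largest k: floor((13 - q_1)/q_2) = floor((13 - 3)/7) = 1.
That gives (1*23 + 10)/(1*7 + 3) = 33/10.
Compare the errors: |x - 23/7| = |493*7 - 23*150|/(150*7) = 1/1050, and |x - 33/10| = |493*10 - 33*150|/(150*10) = 20/1500.
Cross-multiplying, 1*1500 = 1500 < 21000 = 20*1050, so 1/1050 is smaller: the convergent 23/7 is closer to x than 33/10.

23/7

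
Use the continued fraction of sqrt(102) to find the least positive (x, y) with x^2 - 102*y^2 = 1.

First expand sqrt(102) as a continued fraction. With x_i = (sqrt(102) + m_i)/d_i and (m_0, d_0) = (0, 1): a_0 = floor(sqrt(102)) = 10, since 10^2 = 100 <= 102 < 121 = 11^2.
Iterate m_{i+1} = d_i*a_i - m_i, d_{i+1} = (102 - m_{i+1}^2)/d_i, a_{i+1} = floor((a_0 + m_{i+1})/d_{i+1}):
  m_1 = 1*10 - 0 = 10, d_1 = (102 - 10^2)/1 = 2/1 = 2, a_1 = floor((10 + 10)/2) = 10.
  m_2 = 2*10 - 10 = 10, d_2 = (102 - 10^2)/2 = 2/2 = 1, a_2 = floor((10 + 10)/1) = 20.
  m_3 = 1*20 - 10 = 10, d_3 = (102 - 10^2)/1 = 2/1 = 2: (m_3, d_3) = (m_1, d_1) = (10, 2), so from here the quotients repeat a_1, a_2; the period length is 2.
So sqrt(102) = [10; (10, 20)] with period length k = 2.
k is even, so the fundamental solution of x^2 - 102y^2 = 1 is (p_{k-1}, q_{k-1}) = (p_1, q_1); compute convergents through index 1.
Convergents (p_i = a_i*p_{i-1} + p_{i-2}, q_i = a_i*q_{i-1} + q_{i-2} with p_{-2}=0, p_{-1}=1, q_{-2}=1, q_{-1}=0):
  i=0: a_0=10, p_0 = 10*1 + 0 = 10, q_0 = 10*0 + 1 = 1.
  i=1: a_1=10, p_1 = 10*10 + 1 = 101, q_1 = 10*1 + 0 = 10.
Check: 101^2 - 102*10^2 = 10201 - 10200 = 1, so (x, y) = (101, 10) solves the equation, and by the theorem it is the least positive solution.

(x, y) = (101, 10)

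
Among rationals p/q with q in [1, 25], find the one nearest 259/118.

46/21

Expand x = 259/118 as a continued fraction with the Euclidean algorithm:
  259 = 2*118 + 23, so a_0 = 2.
  118 = 5*23 + 3, so a_1 = 5.
  23 = 7*3 + 2, so a_2 = 7.
  3 = 1*2 + 1, so a_3 = 1.
  2 = 2*1 + 0, so a_4 = 2.
so x = [2; 5, 7, 1, 2].
Convergents (p_i = a_i*p_{i-1} + p_{i-2}, q_i = a_i*q_{i-1} + q_{i-2} with p_{-2}=0, p_{-1}=1, q_{-2}=1, q_{-1}=0), until the denominator exceeds 25:
  i=0: a_0=2, p_0 = 2*1 + 0 = 2, q_0 = 2*0 + 1 = 1.
  i=1: a_1=5, p_1 = 5*2 + 1 = 11, q_1 = 5*1 + 0 = 5.
  i=2: a_2=7, p_2 = 7*11 + 2 = 79, q_2 = 7*5 + 1 = 36.
q_2 = 36 > 25, so the last convergent with denominator <= 25 is p_1/q_1 = 11/5.
The closest fraction with denominator <= 25 is either p_1/q_1 or the intermediate fraction (k*p_1 + p_0)/(k*q_1 + q_0) with the largest k >= 1 whose denominator stays <= 25; these approach x as k grows, and every other convergent or intermediate fraction in range is farther away.
Largest k: floor((25 - q_0)/q_1) = floor((25 - 1)/5) = 4.
That gives (4*11 + 2)/(4*5 + 1) = 46/21.
Compare the errors: |x - 11/5| = |259*5 - 11*118|/(118*5) = 3/590, and |x - 46/21| = |259*21 - 46*118|/(118*21) = 11/2478.
Cross-multiplying, 11*590 = 6490 < 7434 = 3*2478, so 11/2478 is smaller: the intermediate fraction 46/21 is closer to x than 11/5.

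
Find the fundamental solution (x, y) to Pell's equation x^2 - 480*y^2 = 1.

First expand sqrt(480) as a continued fraction. With x_i = (sqrt(480) + m_i)/d_i and (m_0, d_0) = (0, 1): a_0 = floor(sqrt(480)) = 21, since 21^2 = 441 <= 480 < 484 = 22^2.
Iterate m_{i+1} = d_i*a_i - m_i, d_{i+1} = (480 - m_{i+1}^2)/d_i, a_{i+1} = floor((a_0 + m_{i+1})/d_{i+1}):
  m_1 = 1*21 - 0 = 21, d_1 = (480 - 21^2)/1 = 39/1 = 39, a_1 = floor((21 + 21)/39) = 1.
  m_2 = 39*1 - 21 = 18, d_2 = (480 - 18^2)/39 = 156/39 = 4, a_2 = floor((21 + 18)/4) = 9.
  m_3 = 4*9 - 18 = 18, d_3 = (480 - 18^2)/4 = 156/4 = 39, a_3 = floor((21 + 18)/39) = 1.
  m_4 = 39*1 - 18 = 21, d_4 = (480 - 21^2)/39 = 39/39 = 1, a_4 = floor((21 + 21)/1) = 42.
  m_5 = 1*42 - 21 = 21, d_5 = (480 - 21^2)/1 = 39/1 = 39: (m_5, d_5) = (m_1, d_1) = (21, 39), so from here the quotients repeat a_1, ..., a_4; the period length is 4.
So sqrt(480) = [21; (1, 9, 1, 42)] with period length k = 4.
k is even, so the fundamental solution of x^2 - 480y^2 = 1 is (p_{k-1}, q_{k-1}) = (p_3, q_3); compute convergents through index 3.
Convergents (p_i = a_i*p_{i-1} + p_{i-2}, q_i = a_i*q_{i-1} + q_{i-2} with p_{-2}=0, p_{-1}=1, q_{-2}=1, q_{-1}=0):
  i=0: a_0=21, p_0 = 21*1 + 0 = 21, q_0 = 21*0 + 1 = 1.
  i=1: a_1=1, p_1 = 1*21 + 1 = 22, q_1 = 1*1 + 0 = 1.
  i=2: a_2=9, p_2 = 9*22 + 21 = 219, q_2 = 9*1 + 1 = 10.
  i=3: a_3=1, p_3 = 1*219 + 22 = 241, q_3 = 1*10 + 1 = 11.
Check: 241^2 - 480*11^2 = 58081 - 58080 = 1, so (x, y) = (241, 11) solves the equation, and by the theorem it is the least positive solution.

(x, y) = (241, 11)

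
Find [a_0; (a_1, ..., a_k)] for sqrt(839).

[28; (1, 27, 1, 56)]

Write x_i = (sqrt(839) + m_i)/d_i with (m_0, d_0) = (0, 1). a_0 = floor(sqrt(839)) = 28, since 28^2 = 784 <= 839 < 841 = 29^2.
Iterate m_{i+1} = d_i*a_i - m_i, d_{i+1} = (839 - m_{i+1}^2)/d_i, a_{i+1} = floor((a_0 + m_{i+1})/d_{i+1}):
  m_1 = 1*28 - 0 = 28, d_1 = (839 - 28^2)/1 = 55/1 = 55, a_1 = floor((28 + 28)/55) = 1.
  m_2 = 55*1 - 28 = 27, d_2 = (839 - 27^2)/55 = 110/55 = 2, a_2 = floor((28 + 27)/2) = 27.
  m_3 = 2*27 - 27 = 27, d_3 = (839 - 27^2)/2 = 110/2 = 55, a_3 = floor((28 + 27)/55) = 1.
  m_4 = 55*1 - 27 = 28, d_4 = (839 - 28^2)/55 = 55/55 = 1, a_4 = floor((28 + 28)/1) = 56.
  m_5 = 1*56 - 28 = 28, d_5 = (839 - 28^2)/1 = 55/1 = 55: (m_5, d_5) = (m_1, d_1) = (28, 55), so from here the quotients repeat a_1, ..., a_4; the period length is 4.
Hence the expansion of sqrt(839) is a_0 = 28 followed by the repeating block 1, 27, 1, 56 (period 4).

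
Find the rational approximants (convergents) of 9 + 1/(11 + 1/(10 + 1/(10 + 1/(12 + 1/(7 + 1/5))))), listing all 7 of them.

Using the convergent recurrence p_i = a_i*p_{i-1} + p_{i-2}, q_i = a_i*q_{i-1} + q_{i-2} with p_{-2}=0, p_{-1}=1, q_{-2}=1, q_{-1}=0:
  i=0: a_0=9, p_0 = 9*1 + 0 = 9, q_0 = 9*0 + 1 = 1.
  i=1: a_1=11, p_1 = 11*9 + 1 = 100, q_1 = 11*1 + 0 = 11.
  i=2: a_2=10, p_2 = 10*100 + 9 = 1009, q_2 = 10*11 + 1 = 111.
  i=3: a_3=10, p_3 = 10*1009 + 100 = 10190, q_3 = 10*111 + 11 = 1121.
  i=4: a_4=12, p_4 = 12*10190 + 1009 = 123289, q_4 = 12*1121 + 111 = 13563.
  i=5: a_5=7, p_5 = 7*123289 + 10190 = 873213, q_5 = 7*13563 + 1121 = 96062.
  i=6: a_6=5, p_6 = 5*873213 + 123289 = 4489354, q_6 = 5*96062 + 13563 = 493873.

9/1, 100/11, 1009/111, 10190/1121, 123289/13563, 873213/96062, 4489354/493873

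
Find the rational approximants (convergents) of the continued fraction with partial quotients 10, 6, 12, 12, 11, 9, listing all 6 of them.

Using the convergent recurrence p_i = a_i*p_{i-1} + p_{i-2}, q_i = a_i*q_{i-1} + q_{i-2} with p_{-2}=0, p_{-1}=1, q_{-2}=1, q_{-1}=0:
  i=0: a_0=10, p_0 = 10*1 + 0 = 10, q_0 = 10*0 + 1 = 1.
  i=1: a_1=6, p_1 = 6*10 + 1 = 61, q_1 = 6*1 + 0 = 6.
  i=2: a_2=12, p_2 = 12*61 + 10 = 742, q_2 = 12*6 + 1 = 73.
  i=3: a_3=12, p_3 = 12*742 + 61 = 8965, q_3 = 12*73 + 6 = 882.
  i=4: a_4=11, p_4 = 11*8965 + 742 = 99357, q_4 = 11*882 + 73 = 9775.
  i=5: a_5=9, p_5 = 9*99357 + 8965 = 903178, q_5 = 9*9775 + 882 = 88857.

10/1, 61/6, 742/73, 8965/882, 99357/9775, 903178/88857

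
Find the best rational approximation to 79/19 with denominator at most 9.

25/6

Expand x = 79/19 as a continued fraction with the Euclidean algorithm:
  79 = 4*19 + 3, so a_0 = 4.
  19 = 6*3 + 1, so a_1 = 6.
  3 = 3*1 + 0, so a_2 = 3.
so x = [4; 6, 3].
Convergents (p_i = a_i*p_{i-1} + p_{i-2}, q_i = a_i*q_{i-1} + q_{i-2} with p_{-2}=0, p_{-1}=1, q_{-2}=1, q_{-1}=0), until the denominator exceeds 9:
  i=0: a_0=4, p_0 = 4*1 + 0 = 4, q_0 = 4*0 + 1 = 1.
  i=1: a_1=6, p_1 = 6*4 + 1 = 25, q_1 = 6*1 + 0 = 6.
  i=2: a_2=3, p_2 = 3*25 + 4 = 79, q_2 = 3*6 + 1 = 19.
q_2 = 19 > 9, so the last convergent with denominator <= 9 is p_1/q_1 = 25/6.
The closest fraction with denominator <= 9 is either p_1/q_1 or the intermediate fraction (k*p_1 + p_0)/(k*q_1 + q_0) with the largest k >= 1 whose denominator stays <= 9; these approach x as k grows, and every other convergent or intermediate fraction in range is farther away.
Largest k: floor((9 - q_0)/q_1) = floor((9 - 1)/6) = 1.
That gives (1*25 + 4)/(1*6 + 1) = 29/7.
Compare the errors: |x - 25/6| = |79*6 - 25*19|/(19*6) = 1/114, and |x - 29/7| = |79*7 - 29*19|/(19*7) = 2/133.
Cross-multiplying, 1*133 = 133 < 228 = 2*114, so 1/114 is smaller: the convergent 25/6 is closer to x than 29/7.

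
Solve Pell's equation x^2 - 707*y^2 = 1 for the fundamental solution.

First expand sqrt(707) as a continued fraction. With x_i = (sqrt(707) + m_i)/d_i and (m_0, d_0) = (0, 1): a_0 = floor(sqrt(707)) = 26, since 26^2 = 676 <= 707 < 729 = 27^2.
Iterate m_{i+1} = d_i*a_i - m_i, d_{i+1} = (707 - m_{i+1}^2)/d_i, a_{i+1} = floor((a_0 + m_{i+1})/d_{i+1}):
  m_1 = 1*26 - 0 = 26, d_1 = (707 - 26^2)/1 = 31/1 = 31, a_1 = floor((26 + 26)/31) = 1.
  m_2 = 31*1 - 26 = 5, d_2 = (707 - 5^2)/31 = 682/31 = 22, a_2 = floor((26 + 5)/22) = 1.
  m_3 = 22*1 - 5 = 17, d_3 = (707 - 17^2)/22 = 418/22 = 19, a_3 = floor((26 + 17)/19) = 2.
  m_4 = 19*2 - 17 = 21, d_4 = (707 - 21^2)/19 = 266/19 = 14, a_4 = floor((26 + 21)/14) = 3.
  m_5 = 14*3 - 21 = 21, d_5 = (707 - 21^2)/14 = 266/14 = 19, a_5 = floor((26 + 21)/19) = 2.
  m_6 = 19*2 - 21 = 17, d_6 = (707 - 17^2)/19 = 418/19 = 22, a_6 = floor((26 + 17)/22) = 1.
  m_7 = 22*1 - 17 = 5, d_7 = (707 - 5^2)/22 = 682/22 = 31, a_7 = floor((26 + 5)/31) = 1.
  m_8 = 31*1 - 5 = 26, d_8 = (707 - 26^2)/31 = 31/31 = 1, a_8 = floor((26 + 26)/1) = 52.
  m_9 = 1*52 - 26 = 26, d_9 = (707 - 26^2)/1 = 31/1 = 31: (m_9, d_9) = (m_1, d_1) = (26, 31), so from here the quotients repeat a_1, ..., a_8; the period length is 8.
So sqrt(707) = [26; (1, 1, 2, 3, 2, 1, 1, 52)] with period length k = 8.
k is even, so the fundamental solution of x^2 - 707y^2 = 1 is (p_{k-1}, q_{k-1}) = (p_7, q_7); compute convergents through index 7.
Convergents (p_i = a_i*p_{i-1} + p_{i-2}, q_i = a_i*q_{i-1} + q_{i-2} with p_{-2}=0, p_{-1}=1, q_{-2}=1, q_{-1}=0):
  i=0: a_0=26, p_0 = 26*1 + 0 = 26, q_0 = 26*0 + 1 = 1.
  i=1: a_1=1, p_1 = 1*26 + 1 = 27, q_1 = 1*1 + 0 = 1.
  i=2: a_2=1, p_2 = 1*27 + 26 = 53, q_2 = 1*1 + 1 = 2.
  i=3: a_3=2, p_3 = 2*53 + 27 = 133, q_3 = 2*2 + 1 = 5.
  i=4: a_4=3, p_4 = 3*133 + 53 = 452, q_4 = 3*5 + 2 = 17.
  i=5: a_5=2, p_5 = 2*452 + 133 = 1037, q_5 = 2*17 + 5 = 39.
  i=6: a_6=1, p_6 = 1*1037 + 452 = 1489, q_6 = 1*39 + 17 = 56.
  i=7: a_7=1, p_7 = 1*1489 + 1037 = 2526, q_7 = 1*56 + 39 = 95.
Check: 2526^2 - 707*95^2 = 6380676 - 6380675 = 1, so (x, y) = (2526, 95) solves the equation, and by the theorem it is the least positive solution.

(x, y) = (2526, 95)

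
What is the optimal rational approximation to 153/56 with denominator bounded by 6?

Expand x = 153/56 as a continued fraction with the Euclidean algorithm:
  153 = 2*56 + 41, so a_0 = 2.
  56 = 1*41 + 15, so a_1 = 1.
  41 = 2*15 + 11, so a_2 = 2.
  15 = 1*11 + 4, so a_3 = 1.
  11 = 2*4 + 3, so a_4 = 2.
  4 = 1*3 + 1, so a_5 = 1.
  3 = 3*1 + 0, so a_6 = 3.
so x = [2; 1, 2, 1, 2, 1, 3].
Convergents (p_i = a_i*p_{i-1} + p_{i-2}, q_i = a_i*q_{i-1} + q_{i-2} with p_{-2}=0, p_{-1}=1, q_{-2}=1, q_{-1}=0), until the denominator exceeds 6:
  i=0: a_0=2, p_0 = 2*1 + 0 = 2, q_0 = 2*0 + 1 = 1.
  i=1: a_1=1, p_1 = 1*2 + 1 = 3, q_1 = 1*1 + 0 = 1.
  i=2: a_2=2, p_2 = 2*3 + 2 = 8, q_2 = 2*1 + 1 = 3.
  i=3: a_3=1, p_3 = 1*8 + 3 = 11, q_3 = 1*3 + 1 = 4.
  i=4: a_4=2, p_4 = 2*11 + 8 = 30, q_4 = 2*4 + 3 = 11.
q_4 = 11 > 6, so the last convergent with denominator <= 6 is p_3/q_3 = 11/4.
The closest fraction with denominator <= 6 is either p_3/q_3 or the intermediate fraction (k*p_3 + p_2)/(k*q_3 + q_2) with the largest k >= 1 whose denominator stays <= 6; these approach x as k grows, and every other convergent or intermediate fraction in range is farther away.
Largest k: floor((6 - q_2)/q_3) = floor((6 - 3)/4) = 0.
Since k = 0, no intermediate fraction beyond p_3/q_3 has denominator <= 6, so the convergent 11/4 is the closest (its error is |153*4 - 11*56|/(56*4) = 4/224).

11/4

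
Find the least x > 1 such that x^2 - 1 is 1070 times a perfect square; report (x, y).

First expand sqrt(1070) as a continued fraction. With x_i = (sqrt(1070) + m_i)/d_i and (m_0, d_0) = (0, 1): a_0 = floor(sqrt(1070)) = 32, since 32^2 = 1024 <= 1070 < 1089 = 33^2.
Iterate m_{i+1} = d_i*a_i - m_i, d_{i+1} = (1070 - m_{i+1}^2)/d_i, a_{i+1} = floor((a_0 + m_{i+1})/d_{i+1}):
  m_1 = 1*32 - 0 = 32, d_1 = (1070 - 32^2)/1 = 46/1 = 46, a_1 = floor((32 + 32)/46) = 1.
  m_2 = 46*1 - 32 = 14, d_2 = (1070 - 14^2)/46 = 874/46 = 19, a_2 = floor((32 + 14)/19) = 2.
  m_3 = 19*2 - 14 = 24, d_3 = (1070 - 24^2)/19 = 494/19 = 26, a_3 = floor((32 + 24)/26) = 2.
  m_4 = 26*2 - 24 = 28, d_4 = (1070 - 28^2)/26 = 286/26 = 11, a_4 = floor((32 + 28)/11) = 5.
  m_5 = 11*5 - 28 = 27, d_5 = (1070 - 27^2)/11 = 341/11 = 31, a_5 = floor((32 + 27)/31) = 1.
  m_6 = 31*1 - 27 = 4, d_6 = (1070 - 4^2)/31 = 1054/31 = 34, a_6 = floor((32 + 4)/34) = 1.
  m_7 = 34*1 - 4 = 30, d_7 = (1070 - 30^2)/34 = 170/34 = 5, a_7 = floor((32 + 30)/5) = 12.
  m_8 = 5*12 - 30 = 30, d_8 = (1070 - 30^2)/5 = 170/5 = 34, a_8 = floor((32 + 30)/34) = 1.
  m_9 = 34*1 - 30 = 4, d_9 = (1070 - 4^2)/34 = 1054/34 = 31, a_9 = floor((32 + 4)/31) = 1.
  m_10 = 31*1 - 4 = 27, d_10 = (1070 - 27^2)/31 = 341/31 = 11, a_10 = floor((32 + 27)/11) = 5.
  m_11 = 11*5 - 27 = 28, d_11 = (1070 - 28^2)/11 = 286/11 = 26, a_11 = floor((32 + 28)/26) = 2.
  m_12 = 26*2 - 28 = 24, d_12 = (1070 - 24^2)/26 = 494/26 = 19, a_12 = floor((32 + 24)/19) = 2.
  m_13 = 19*2 - 24 = 14, d_13 = (1070 - 14^2)/19 = 874/19 = 46, a_13 = floor((32 + 14)/46) = 1.
  m_14 = 46*1 - 14 = 32, d_14 = (1070 - 32^2)/46 = 46/46 = 1, a_14 = floor((32 + 32)/1) = 64.
  m_15 = 1*64 - 32 = 32, d_15 = (1070 - 32^2)/1 = 46/1 = 46: (m_15, d_15) = (m_1, d_1) = (32, 46), so from here the quotients repeat a_1, ..., a_14; the period length is 14.
So sqrt(1070) = [32; (1, 2, 2, 5, 1, 1, 12, 1, 1, 5, 2, 2, 1, 64)] with period length k = 14.
k is even, so the fundamental solution of x^2 - 1070y^2 = 1 is (p_{k-1}, q_{k-1}) = (p_13, q_13); compute convergents through index 13.
Convergents (p_i = a_i*p_{i-1} + p_{i-2}, q_i = a_i*q_{i-1} + q_{i-2} with p_{-2}=0, p_{-1}=1, q_{-2}=1, q_{-1}=0):
  i=0: a_0=32, p_0 = 32*1 + 0 = 32, q_0 = 32*0 + 1 = 1.
  i=1: a_1=1, p_1 = 1*32 + 1 = 33, q_1 = 1*1 + 0 = 1.
  i=2: a_2=2, p_2 = 2*33 + 32 = 98, q_2 = 2*1 + 1 = 3.
  i=3: a_3=2, p_3 = 2*98 + 33 = 229, q_3 = 2*3 + 1 = 7.
  i=4: a_4=5, p_4 = 5*229 + 98 = 1243, q_4 = 5*7 + 3 = 38.
  i=5: a_5=1, p_5 = 1*1243 + 229 = 1472, q_5 = 1*38 + 7 = 45.
  i=6: a_6=1, p_6 = 1*1472 + 1243 = 2715, q_6 = 1*45 + 38 = 83.
  i=7: a_7=12, p_7 = 12*2715 + 1472 = 34052, q_7 = 12*83 + 45 = 1041.
  i=8: a_8=1, p_8 = 1*34052 + 2715 = 36767, q_8 = 1*1041 + 83 = 1124.
  i=9: a_9=1, p_9 = 1*36767 + 34052 = 70819, q_9 = 1*1124 + 1041 = 2165.
  i=10: a_10=5, p_10 = 5*70819 + 36767 = 390862, q_10 = 5*2165 + 1124 = 11949.
  i=11: a_11=2, p_11 = 2*390862 + 70819 = 852543, q_11 = 2*11949 + 2165 = 26063.
  i=12: a_12=2, p_12 = 2*852543 + 390862 = 2095948, q_12 = 2*26063 + 11949 = 64075.
  i=13: a_13=1, p_13 = 1*2095948 + 852543 = 2948491, q_13 = 1*64075 + 26063 = 90138.
Check: 2948491^2 - 1070*90138^2 = 8693599177081 - 8693599177080 = 1, so (x, y) = (2948491, 90138) solves the equation, and by the theorem it is the least positive solution.

(x, y) = (2948491, 90138)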